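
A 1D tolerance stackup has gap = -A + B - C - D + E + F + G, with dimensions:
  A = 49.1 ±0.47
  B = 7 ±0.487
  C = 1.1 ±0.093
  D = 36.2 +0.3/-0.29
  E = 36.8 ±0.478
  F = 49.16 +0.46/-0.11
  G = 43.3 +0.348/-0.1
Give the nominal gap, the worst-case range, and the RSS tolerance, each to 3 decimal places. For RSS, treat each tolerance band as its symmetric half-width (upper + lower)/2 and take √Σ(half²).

nominal=49.860 wc=[47.822,52.486] rss=0.956

Stack each dimension's contribution:
  -A: nom -49.100 → Σnom=-49.100; wc +0.470/-0.470 → slack +0.470/-0.470; half-tol=0.470, Σhalf²=0.220900
  +B: nom +7.000 → Σnom=-42.100; wc +0.487/-0.487 → slack +0.957/-0.957; half-tol=0.487, Σhalf²=0.458069
  -C: nom -1.100 → Σnom=-43.200; wc +0.093/-0.093 → slack +1.050/-1.050; half-tol=0.093, Σhalf²=0.466718
  -D: nom -36.200 → Σnom=-79.400; wc +0.290/-0.300 → slack +1.340/-1.350; half-tol=0.295, Σhalf²=0.553743
  +E: nom +36.800 → Σnom=-42.600; wc +0.478/-0.478 → slack +1.818/-1.828; half-tol=0.478, Σhalf²=0.782227
  +F: nom +49.160 → Σnom=6.560; wc +0.460/-0.110 → slack +2.278/-1.938; half-tol=0.285, Σhalf²=0.863452
  +G: nom +43.300 → Σnom=49.860; wc +0.348/-0.100 → slack +2.626/-2.038; half-tol=0.224, Σhalf²=0.913628
Nominal = 49.860. Worst-case = [49.860 - 2.038, 49.860 + 2.626] = [47.822, 52.486]. RSS = √0.913628 = 0.956.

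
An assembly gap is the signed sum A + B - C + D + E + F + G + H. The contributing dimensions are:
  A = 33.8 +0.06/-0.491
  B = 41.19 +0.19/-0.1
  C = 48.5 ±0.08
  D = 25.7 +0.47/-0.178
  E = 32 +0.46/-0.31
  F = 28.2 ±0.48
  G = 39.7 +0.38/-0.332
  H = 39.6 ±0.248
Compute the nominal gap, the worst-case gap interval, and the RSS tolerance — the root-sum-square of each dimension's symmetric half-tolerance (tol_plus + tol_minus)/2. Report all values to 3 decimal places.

nominal=191.690 wc=[189.471,194.058] rss=0.880

Stack each dimension's contribution:
  +A: nom +33.800 → Σnom=33.800; wc +0.060/-0.491 → slack +0.060/-0.491; half-tol=0.275, Σhalf²=0.075900
  +B: nom +41.190 → Σnom=74.990; wc +0.190/-0.100 → slack +0.250/-0.591; half-tol=0.145, Σhalf²=0.096925
  -C: nom -48.500 → Σnom=26.490; wc +0.080/-0.080 → slack +0.330/-0.671; half-tol=0.080, Σhalf²=0.103325
  +D: nom +25.700 → Σnom=52.190; wc +0.470/-0.178 → slack +0.800/-0.849; half-tol=0.324, Σhalf²=0.208301
  +E: nom +32.000 → Σnom=84.190; wc +0.460/-0.310 → slack +1.260/-1.159; half-tol=0.385, Σhalf²=0.356526
  +F: nom +28.200 → Σnom=112.390; wc +0.480/-0.480 → slack +1.740/-1.639; half-tol=0.480, Σhalf²=0.586926
  +G: nom +39.700 → Σnom=152.090; wc +0.380/-0.332 → slack +2.120/-1.971; half-tol=0.356, Σhalf²=0.713662
  +H: nom +39.600 → Σnom=191.690; wc +0.248/-0.248 → slack +2.368/-2.219; half-tol=0.248, Σhalf²=0.775166
Nominal = 191.690. Worst-case = [191.690 - 2.219, 191.690 + 2.368] = [189.471, 194.058]. RSS = √0.775166 = 0.880.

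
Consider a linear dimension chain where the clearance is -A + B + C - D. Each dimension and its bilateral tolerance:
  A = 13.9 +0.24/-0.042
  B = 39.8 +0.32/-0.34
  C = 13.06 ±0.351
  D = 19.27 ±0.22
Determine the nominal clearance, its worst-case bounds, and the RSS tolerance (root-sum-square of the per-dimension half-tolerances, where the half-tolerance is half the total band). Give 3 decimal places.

Stack each dimension's contribution:
  -A: nom -13.900 → Σnom=-13.900; wc +0.042/-0.240 → slack +0.042/-0.240; half-tol=0.141, Σhalf²=0.019881
  +B: nom +39.800 → Σnom=25.900; wc +0.320/-0.340 → slack +0.362/-0.580; half-tol=0.330, Σhalf²=0.128781
  +C: nom +13.060 → Σnom=38.960; wc +0.351/-0.351 → slack +0.713/-0.931; half-tol=0.351, Σhalf²=0.251982
  -D: nom -19.270 → Σnom=19.690; wc +0.220/-0.220 → slack +0.933/-1.151; half-tol=0.220, Σhalf²=0.300382
Nominal = 19.690. Worst-case = [19.690 - 1.151, 19.690 + 0.933] = [18.539, 20.623]. RSS = √0.300382 = 0.548.

nominal=19.690 wc=[18.539,20.623] rss=0.548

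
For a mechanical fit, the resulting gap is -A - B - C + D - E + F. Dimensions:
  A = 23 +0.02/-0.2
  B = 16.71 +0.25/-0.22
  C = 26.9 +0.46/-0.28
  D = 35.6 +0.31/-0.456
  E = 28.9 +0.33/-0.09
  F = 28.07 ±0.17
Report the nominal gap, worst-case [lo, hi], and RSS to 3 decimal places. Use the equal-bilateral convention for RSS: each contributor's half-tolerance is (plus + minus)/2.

nominal=-31.840 wc=[-33.526,-30.570] rss=0.651

Stack each dimension's contribution:
  -A: nom -23.000 → Σnom=-23.000; wc +0.200/-0.020 → slack +0.200/-0.020; half-tol=0.110, Σhalf²=0.012100
  -B: nom -16.710 → Σnom=-39.710; wc +0.220/-0.250 → slack +0.420/-0.270; half-tol=0.235, Σhalf²=0.067325
  -C: nom -26.900 → Σnom=-66.610; wc +0.280/-0.460 → slack +0.700/-0.730; half-tol=0.370, Σhalf²=0.204225
  +D: nom +35.600 → Σnom=-31.010; wc +0.310/-0.456 → slack +1.010/-1.186; half-tol=0.383, Σhalf²=0.350914
  -E: nom -28.900 → Σnom=-59.910; wc +0.090/-0.330 → slack +1.100/-1.516; half-tol=0.210, Σhalf²=0.395014
  +F: nom +28.070 → Σnom=-31.840; wc +0.170/-0.170 → slack +1.270/-1.686; half-tol=0.170, Σhalf²=0.423914
Nominal = -31.840. Worst-case = [-31.840 - 1.686, -31.840 + 1.270] = [-33.526, -30.570]. RSS = √0.423914 = 0.651.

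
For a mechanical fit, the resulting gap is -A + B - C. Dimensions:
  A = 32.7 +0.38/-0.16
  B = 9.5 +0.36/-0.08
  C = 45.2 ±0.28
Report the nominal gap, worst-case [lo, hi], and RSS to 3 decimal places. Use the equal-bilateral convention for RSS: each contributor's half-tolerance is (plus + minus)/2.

Stack each dimension's contribution:
  -A: nom -32.700 → Σnom=-32.700; wc +0.160/-0.380 → slack +0.160/-0.380; half-tol=0.270, Σhalf²=0.072900
  +B: nom +9.500 → Σnom=-23.200; wc +0.360/-0.080 → slack +0.520/-0.460; half-tol=0.220, Σhalf²=0.121300
  -C: nom -45.200 → Σnom=-68.400; wc +0.280/-0.280 → slack +0.800/-0.740; half-tol=0.280, Σhalf²=0.199700
Nominal = -68.400. Worst-case = [-68.400 - 0.740, -68.400 + 0.800] = [-69.140, -67.600]. RSS = √0.199700 = 0.447.

nominal=-68.400 wc=[-69.140,-67.600] rss=0.447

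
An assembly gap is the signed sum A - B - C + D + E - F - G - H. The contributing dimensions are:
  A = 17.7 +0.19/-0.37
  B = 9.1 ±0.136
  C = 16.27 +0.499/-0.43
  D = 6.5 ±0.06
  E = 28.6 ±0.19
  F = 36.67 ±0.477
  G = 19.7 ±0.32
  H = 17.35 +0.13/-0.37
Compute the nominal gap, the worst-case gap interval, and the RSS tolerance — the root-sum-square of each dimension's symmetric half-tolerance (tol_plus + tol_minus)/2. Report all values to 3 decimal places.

Stack each dimension's contribution:
  +A: nom +17.700 → Σnom=17.700; wc +0.190/-0.370 → slack +0.190/-0.370; half-tol=0.280, Σhalf²=0.078400
  -B: nom -9.100 → Σnom=8.600; wc +0.136/-0.136 → slack +0.326/-0.506; half-tol=0.136, Σhalf²=0.096896
  -C: nom -16.270 → Σnom=-7.670; wc +0.430/-0.499 → slack +0.756/-1.005; half-tol=0.465, Σhalf²=0.312656
  +D: nom +6.500 → Σnom=-1.170; wc +0.060/-0.060 → slack +0.816/-1.065; half-tol=0.060, Σhalf²=0.316256
  +E: nom +28.600 → Σnom=27.430; wc +0.190/-0.190 → slack +1.006/-1.255; half-tol=0.190, Σhalf²=0.352356
  -F: nom -36.670 → Σnom=-9.240; wc +0.477/-0.477 → slack +1.483/-1.732; half-tol=0.477, Σhalf²=0.579885
  -G: nom -19.700 → Σnom=-28.940; wc +0.320/-0.320 → slack +1.803/-2.052; half-tol=0.320, Σhalf²=0.682285
  -H: nom -17.350 → Σnom=-46.290; wc +0.370/-0.130 → slack +2.173/-2.182; half-tol=0.250, Σhalf²=0.744785
Nominal = -46.290. Worst-case = [-46.290 - 2.182, -46.290 + 2.173] = [-48.472, -44.117]. RSS = √0.744785 = 0.863.

nominal=-46.290 wc=[-48.472,-44.117] rss=0.863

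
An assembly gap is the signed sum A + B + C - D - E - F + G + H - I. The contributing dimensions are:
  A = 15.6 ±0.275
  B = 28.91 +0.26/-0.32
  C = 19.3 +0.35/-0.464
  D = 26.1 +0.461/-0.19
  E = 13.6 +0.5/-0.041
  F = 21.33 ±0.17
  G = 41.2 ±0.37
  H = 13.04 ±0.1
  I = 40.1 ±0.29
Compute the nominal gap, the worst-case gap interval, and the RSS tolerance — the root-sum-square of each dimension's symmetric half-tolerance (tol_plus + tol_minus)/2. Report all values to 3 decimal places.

nominal=16.920 wc=[13.970,18.966] rss=0.874

Stack each dimension's contribution:
  +A: nom +15.600 → Σnom=15.600; wc +0.275/-0.275 → slack +0.275/-0.275; half-tol=0.275, Σhalf²=0.075625
  +B: nom +28.910 → Σnom=44.510; wc +0.260/-0.320 → slack +0.535/-0.595; half-tol=0.290, Σhalf²=0.159725
  +C: nom +19.300 → Σnom=63.810; wc +0.350/-0.464 → slack +0.885/-1.059; half-tol=0.407, Σhalf²=0.325374
  -D: nom -26.100 → Σnom=37.710; wc +0.190/-0.461 → slack +1.075/-1.520; half-tol=0.326, Σhalf²=0.431324
  -E: nom -13.600 → Σnom=24.110; wc +0.041/-0.500 → slack +1.116/-2.020; half-tol=0.271, Σhalf²=0.504495
  -F: nom -21.330 → Σnom=2.780; wc +0.170/-0.170 → slack +1.286/-2.190; half-tol=0.170, Σhalf²=0.533395
  +G: nom +41.200 → Σnom=43.980; wc +0.370/-0.370 → slack +1.656/-2.560; half-tol=0.370, Σhalf²=0.670295
  +H: nom +13.040 → Σnom=57.020; wc +0.100/-0.100 → slack +1.756/-2.660; half-tol=0.100, Σhalf²=0.680295
  -I: nom -40.100 → Σnom=16.920; wc +0.290/-0.290 → slack +2.046/-2.950; half-tol=0.290, Σhalf²=0.764395
Nominal = 16.920. Worst-case = [16.920 - 2.950, 16.920 + 2.046] = [13.970, 18.966]. RSS = √0.764395 = 0.874.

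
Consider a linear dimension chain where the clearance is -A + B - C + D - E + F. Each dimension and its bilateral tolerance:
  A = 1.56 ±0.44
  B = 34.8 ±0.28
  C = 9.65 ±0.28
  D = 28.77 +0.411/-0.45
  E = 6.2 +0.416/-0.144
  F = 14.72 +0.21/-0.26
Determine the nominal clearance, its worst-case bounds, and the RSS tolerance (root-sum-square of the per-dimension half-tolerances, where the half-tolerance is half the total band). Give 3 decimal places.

Stack each dimension's contribution:
  -A: nom -1.560 → Σnom=-1.560; wc +0.440/-0.440 → slack +0.440/-0.440; half-tol=0.440, Σhalf²=0.193600
  +B: nom +34.800 → Σnom=33.240; wc +0.280/-0.280 → slack +0.720/-0.720; half-tol=0.280, Σhalf²=0.272000
  -C: nom -9.650 → Σnom=23.590; wc +0.280/-0.280 → slack +1.000/-1.000; half-tol=0.280, Σhalf²=0.350400
  +D: nom +28.770 → Σnom=52.360; wc +0.411/-0.450 → slack +1.411/-1.450; half-tol=0.430, Σhalf²=0.535730
  -E: nom -6.200 → Σnom=46.160; wc +0.144/-0.416 → slack +1.555/-1.866; half-tol=0.280, Σhalf²=0.614130
  +F: nom +14.720 → Σnom=60.880; wc +0.210/-0.260 → slack +1.765/-2.126; half-tol=0.235, Σhalf²=0.669355
Nominal = 60.880. Worst-case = [60.880 - 2.126, 60.880 + 1.765] = [58.754, 62.645]. RSS = √0.669355 = 0.818.

nominal=60.880 wc=[58.754,62.645] rss=0.818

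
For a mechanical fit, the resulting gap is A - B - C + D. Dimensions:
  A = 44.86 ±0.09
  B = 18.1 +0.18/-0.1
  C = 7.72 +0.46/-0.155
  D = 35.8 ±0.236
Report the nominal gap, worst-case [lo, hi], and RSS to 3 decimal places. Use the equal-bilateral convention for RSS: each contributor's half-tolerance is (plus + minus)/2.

nominal=54.840 wc=[53.874,55.421] rss=0.422

Stack each dimension's contribution:
  +A: nom +44.860 → Σnom=44.860; wc +0.090/-0.090 → slack +0.090/-0.090; half-tol=0.090, Σhalf²=0.008100
  -B: nom -18.100 → Σnom=26.760; wc +0.100/-0.180 → slack +0.190/-0.270; half-tol=0.140, Σhalf²=0.027700
  -C: nom -7.720 → Σnom=19.040; wc +0.155/-0.460 → slack +0.345/-0.730; half-tol=0.307, Σhalf²=0.122256
  +D: nom +35.800 → Σnom=54.840; wc +0.236/-0.236 → slack +0.581/-0.966; half-tol=0.236, Σhalf²=0.177952
Nominal = 54.840. Worst-case = [54.840 - 0.966, 54.840 + 0.581] = [53.874, 55.421]. RSS = √0.177952 = 0.422.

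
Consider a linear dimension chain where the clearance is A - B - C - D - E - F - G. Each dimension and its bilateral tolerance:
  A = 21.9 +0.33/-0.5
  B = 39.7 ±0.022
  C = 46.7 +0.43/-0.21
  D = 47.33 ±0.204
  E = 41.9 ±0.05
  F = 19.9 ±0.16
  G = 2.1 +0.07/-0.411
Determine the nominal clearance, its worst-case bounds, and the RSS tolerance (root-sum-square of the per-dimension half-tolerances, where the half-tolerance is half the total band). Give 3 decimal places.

nominal=-175.730 wc=[-177.166,-174.343] rss=0.635

Stack each dimension's contribution:
  +A: nom +21.900 → Σnom=21.900; wc +0.330/-0.500 → slack +0.330/-0.500; half-tol=0.415, Σhalf²=0.172225
  -B: nom -39.700 → Σnom=-17.800; wc +0.022/-0.022 → slack +0.352/-0.522; half-tol=0.022, Σhalf²=0.172709
  -C: nom -46.700 → Σnom=-64.500; wc +0.210/-0.430 → slack +0.562/-0.952; half-tol=0.320, Σhalf²=0.275109
  -D: nom -47.330 → Σnom=-111.830; wc +0.204/-0.204 → slack +0.766/-1.156; half-tol=0.204, Σhalf²=0.316725
  -E: nom -41.900 → Σnom=-153.730; wc +0.050/-0.050 → slack +0.816/-1.206; half-tol=0.050, Σhalf²=0.319225
  -F: nom -19.900 → Σnom=-173.630; wc +0.160/-0.160 → slack +0.976/-1.366; half-tol=0.160, Σhalf²=0.344825
  -G: nom -2.100 → Σnom=-175.730; wc +0.411/-0.070 → slack +1.387/-1.436; half-tol=0.240, Σhalf²=0.402665
Nominal = -175.730. Worst-case = [-175.730 - 1.436, -175.730 + 1.387] = [-177.166, -174.343]. RSS = √0.402665 = 0.635.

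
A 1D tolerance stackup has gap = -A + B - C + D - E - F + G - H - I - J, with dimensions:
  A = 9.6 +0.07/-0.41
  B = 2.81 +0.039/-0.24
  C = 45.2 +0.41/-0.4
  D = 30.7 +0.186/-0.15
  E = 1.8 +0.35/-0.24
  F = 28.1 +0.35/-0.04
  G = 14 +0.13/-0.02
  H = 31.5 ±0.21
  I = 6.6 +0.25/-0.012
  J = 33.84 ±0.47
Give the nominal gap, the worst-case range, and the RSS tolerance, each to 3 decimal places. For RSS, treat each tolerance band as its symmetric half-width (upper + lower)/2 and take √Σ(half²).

Stack each dimension's contribution:
  -A: nom -9.600 → Σnom=-9.600; wc +0.410/-0.070 → slack +0.410/-0.070; half-tol=0.240, Σhalf²=0.057600
  +B: nom +2.810 → Σnom=-6.790; wc +0.039/-0.240 → slack +0.449/-0.310; half-tol=0.139, Σhalf²=0.077060
  -C: nom -45.200 → Σnom=-51.990; wc +0.400/-0.410 → slack +0.849/-0.720; half-tol=0.405, Σhalf²=0.241085
  +D: nom +30.700 → Σnom=-21.290; wc +0.186/-0.150 → slack +1.035/-0.870; half-tol=0.168, Σhalf²=0.269309
  -E: nom -1.800 → Σnom=-23.090; wc +0.240/-0.350 → slack +1.275/-1.220; half-tol=0.295, Σhalf²=0.356334
  -F: nom -28.100 → Σnom=-51.190; wc +0.040/-0.350 → slack +1.315/-1.570; half-tol=0.195, Σhalf²=0.394359
  +G: nom +14.000 → Σnom=-37.190; wc +0.130/-0.020 → slack +1.445/-1.590; half-tol=0.075, Σhalf²=0.399984
  -H: nom -31.500 → Σnom=-68.690; wc +0.210/-0.210 → slack +1.655/-1.800; half-tol=0.210, Σhalf²=0.444084
  -I: nom -6.600 → Σnom=-75.290; wc +0.012/-0.250 → slack +1.667/-2.050; half-tol=0.131, Σhalf²=0.461245
  -J: nom -33.840 → Σnom=-109.130; wc +0.470/-0.470 → slack +2.137/-2.520; half-tol=0.470, Σhalf²=0.682145
Nominal = -109.130. Worst-case = [-109.130 - 2.520, -109.130 + 2.137] = [-111.650, -106.993]. RSS = √0.682145 = 0.826.

nominal=-109.130 wc=[-111.650,-106.993] rss=0.826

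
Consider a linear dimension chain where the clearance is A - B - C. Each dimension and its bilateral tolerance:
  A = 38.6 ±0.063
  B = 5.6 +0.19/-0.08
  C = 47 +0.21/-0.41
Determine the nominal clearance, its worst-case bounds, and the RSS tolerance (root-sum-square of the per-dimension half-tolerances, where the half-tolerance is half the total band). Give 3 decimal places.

nominal=-14.000 wc=[-14.463,-13.447] rss=0.344

Stack each dimension's contribution:
  +A: nom +38.600 → Σnom=38.600; wc +0.063/-0.063 → slack +0.063/-0.063; half-tol=0.063, Σhalf²=0.003969
  -B: nom -5.600 → Σnom=33.000; wc +0.080/-0.190 → slack +0.143/-0.253; half-tol=0.135, Σhalf²=0.022194
  -C: nom -47.000 → Σnom=-14.000; wc +0.410/-0.210 → slack +0.553/-0.463; half-tol=0.310, Σhalf²=0.118294
Nominal = -14.000. Worst-case = [-14.000 - 0.463, -14.000 + 0.553] = [-14.463, -13.447]. RSS = √0.118294 = 0.344.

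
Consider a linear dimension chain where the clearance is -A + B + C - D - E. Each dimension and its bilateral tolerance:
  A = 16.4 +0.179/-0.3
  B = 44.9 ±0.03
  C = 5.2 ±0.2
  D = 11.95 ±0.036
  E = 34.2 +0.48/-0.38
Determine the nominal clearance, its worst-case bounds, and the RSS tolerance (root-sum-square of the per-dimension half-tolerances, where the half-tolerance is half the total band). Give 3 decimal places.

Stack each dimension's contribution:
  -A: nom -16.400 → Σnom=-16.400; wc +0.300/-0.179 → slack +0.300/-0.179; half-tol=0.239, Σhalf²=0.057360
  +B: nom +44.900 → Σnom=28.500; wc +0.030/-0.030 → slack +0.330/-0.209; half-tol=0.030, Σhalf²=0.058260
  +C: nom +5.200 → Σnom=33.700; wc +0.200/-0.200 → slack +0.530/-0.409; half-tol=0.200, Σhalf²=0.098260
  -D: nom -11.950 → Σnom=21.750; wc +0.036/-0.036 → slack +0.566/-0.445; half-tol=0.036, Σhalf²=0.099556
  -E: nom -34.200 → Σnom=-12.450; wc +0.380/-0.480 → slack +0.946/-0.925; half-tol=0.430, Σhalf²=0.284456
Nominal = -12.450. Worst-case = [-12.450 - 0.925, -12.450 + 0.946] = [-13.375, -11.504]. RSS = √0.284456 = 0.533.

nominal=-12.450 wc=[-13.375,-11.504] rss=0.533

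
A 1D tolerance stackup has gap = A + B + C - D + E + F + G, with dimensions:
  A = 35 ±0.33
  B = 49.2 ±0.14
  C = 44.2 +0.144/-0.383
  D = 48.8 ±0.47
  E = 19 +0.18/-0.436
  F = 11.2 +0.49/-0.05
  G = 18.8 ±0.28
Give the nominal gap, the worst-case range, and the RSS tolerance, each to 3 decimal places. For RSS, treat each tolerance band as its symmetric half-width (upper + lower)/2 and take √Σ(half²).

Stack each dimension's contribution:
  +A: nom +35.000 → Σnom=35.000; wc +0.330/-0.330 → slack +0.330/-0.330; half-tol=0.330, Σhalf²=0.108900
  +B: nom +49.200 → Σnom=84.200; wc +0.140/-0.140 → slack +0.470/-0.470; half-tol=0.140, Σhalf²=0.128500
  +C: nom +44.200 → Σnom=128.400; wc +0.144/-0.383 → slack +0.614/-0.853; half-tol=0.264, Σhalf²=0.197932
  -D: nom -48.800 → Σnom=79.600; wc +0.470/-0.470 → slack +1.084/-1.323; half-tol=0.470, Σhalf²=0.418832
  +E: nom +19.000 → Σnom=98.600; wc +0.180/-0.436 → slack +1.264/-1.759; half-tol=0.308, Σhalf²=0.513696
  +F: nom +11.200 → Σnom=109.800; wc +0.490/-0.050 → slack +1.754/-1.809; half-tol=0.270, Σhalf²=0.586596
  +G: nom +18.800 → Σnom=128.600; wc +0.280/-0.280 → slack +2.034/-2.089; half-tol=0.280, Σhalf²=0.664996
Nominal = 128.600. Worst-case = [128.600 - 2.089, 128.600 + 2.034] = [126.511, 130.634]. RSS = √0.664996 = 0.815.

nominal=128.600 wc=[126.511,130.634] rss=0.815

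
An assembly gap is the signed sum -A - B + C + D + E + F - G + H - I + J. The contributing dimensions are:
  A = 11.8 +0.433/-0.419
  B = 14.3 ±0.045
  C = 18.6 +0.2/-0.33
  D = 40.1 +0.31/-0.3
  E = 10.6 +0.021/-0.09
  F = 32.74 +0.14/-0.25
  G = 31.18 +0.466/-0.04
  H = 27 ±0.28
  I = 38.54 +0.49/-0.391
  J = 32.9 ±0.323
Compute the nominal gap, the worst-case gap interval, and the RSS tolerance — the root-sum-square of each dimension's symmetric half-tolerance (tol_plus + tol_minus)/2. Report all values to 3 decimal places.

nominal=66.120 wc=[63.113,68.289] rss=0.910

Stack each dimension's contribution:
  -A: nom -11.800 → Σnom=-11.800; wc +0.419/-0.433 → slack +0.419/-0.433; half-tol=0.426, Σhalf²=0.181476
  -B: nom -14.300 → Σnom=-26.100; wc +0.045/-0.045 → slack +0.464/-0.478; half-tol=0.045, Σhalf²=0.183501
  +C: nom +18.600 → Σnom=-7.500; wc +0.200/-0.330 → slack +0.664/-0.808; half-tol=0.265, Σhalf²=0.253726
  +D: nom +40.100 → Σnom=32.600; wc +0.310/-0.300 → slack +0.974/-1.108; half-tol=0.305, Σhalf²=0.346751
  +E: nom +10.600 → Σnom=43.200; wc +0.021/-0.090 → slack +0.995/-1.198; half-tol=0.056, Σhalf²=0.349831
  +F: nom +32.740 → Σnom=75.940; wc +0.140/-0.250 → slack +1.135/-1.448; half-tol=0.195, Σhalf²=0.387856
  -G: nom -31.180 → Σnom=44.760; wc +0.040/-0.466 → slack +1.175/-1.914; half-tol=0.253, Σhalf²=0.451865
  +H: nom +27.000 → Σnom=71.760; wc +0.280/-0.280 → slack +1.455/-2.194; half-tol=0.280, Σhalf²=0.530265
  -I: nom -38.540 → Σnom=33.220; wc +0.391/-0.490 → slack +1.846/-2.684; half-tol=0.441, Σhalf²=0.724306
  +J: nom +32.900 → Σnom=66.120; wc +0.323/-0.323 → slack +2.169/-3.007; half-tol=0.323, Σhalf²=0.828635
Nominal = 66.120. Worst-case = [66.120 - 3.007, 66.120 + 2.169] = [63.113, 68.289]. RSS = √0.828635 = 0.910.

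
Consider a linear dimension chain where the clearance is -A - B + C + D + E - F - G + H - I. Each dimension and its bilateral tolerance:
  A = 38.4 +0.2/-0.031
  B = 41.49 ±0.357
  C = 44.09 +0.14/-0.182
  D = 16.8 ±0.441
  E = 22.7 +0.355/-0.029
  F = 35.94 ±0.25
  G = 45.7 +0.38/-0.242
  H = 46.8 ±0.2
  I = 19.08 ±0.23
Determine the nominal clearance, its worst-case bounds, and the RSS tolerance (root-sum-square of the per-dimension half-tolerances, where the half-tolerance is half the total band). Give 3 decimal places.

Stack each dimension's contribution:
  -A: nom -38.400 → Σnom=-38.400; wc +0.031/-0.200 → slack +0.031/-0.200; half-tol=0.116, Σhalf²=0.013340
  -B: nom -41.490 → Σnom=-79.890; wc +0.357/-0.357 → slack +0.388/-0.557; half-tol=0.357, Σhalf²=0.140789
  +C: nom +44.090 → Σnom=-35.800; wc +0.140/-0.182 → slack +0.528/-0.739; half-tol=0.161, Σhalf²=0.166710
  +D: nom +16.800 → Σnom=-19.000; wc +0.441/-0.441 → slack +0.969/-1.180; half-tol=0.441, Σhalf²=0.361191
  +E: nom +22.700 → Σnom=3.700; wc +0.355/-0.029 → slack +1.324/-1.209; half-tol=0.192, Σhalf²=0.398055
  -F: nom -35.940 → Σnom=-32.240; wc +0.250/-0.250 → slack +1.574/-1.459; half-tol=0.250, Σhalf²=0.460555
  -G: nom -45.700 → Σnom=-77.940; wc +0.242/-0.380 → slack +1.816/-1.839; half-tol=0.311, Σhalf²=0.557276
  +H: nom +46.800 → Σnom=-31.140; wc +0.200/-0.200 → slack +2.016/-2.039; half-tol=0.200, Σhalf²=0.597276
  -I: nom -19.080 → Σnom=-50.220; wc +0.230/-0.230 → slack +2.246/-2.269; half-tol=0.230, Σhalf²=0.650176
Nominal = -50.220. Worst-case = [-50.220 - 2.269, -50.220 + 2.246] = [-52.489, -47.974]. RSS = √0.650176 = 0.806.

nominal=-50.220 wc=[-52.489,-47.974] rss=0.806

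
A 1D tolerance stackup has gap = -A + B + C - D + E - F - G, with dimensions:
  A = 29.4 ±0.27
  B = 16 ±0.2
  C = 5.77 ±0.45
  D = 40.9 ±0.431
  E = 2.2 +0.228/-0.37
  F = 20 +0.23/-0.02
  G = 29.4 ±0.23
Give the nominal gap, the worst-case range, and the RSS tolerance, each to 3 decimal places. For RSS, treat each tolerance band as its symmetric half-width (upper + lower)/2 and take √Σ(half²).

Stack each dimension's contribution:
  -A: nom -29.400 → Σnom=-29.400; wc +0.270/-0.270 → slack +0.270/-0.270; half-tol=0.270, Σhalf²=0.072900
  +B: nom +16.000 → Σnom=-13.400; wc +0.200/-0.200 → slack +0.470/-0.470; half-tol=0.200, Σhalf²=0.112900
  +C: nom +5.770 → Σnom=-7.630; wc +0.450/-0.450 → slack +0.920/-0.920; half-tol=0.450, Σhalf²=0.315400
  -D: nom -40.900 → Σnom=-48.530; wc +0.431/-0.431 → slack +1.351/-1.351; half-tol=0.431, Σhalf²=0.501161
  +E: nom +2.200 → Σnom=-46.330; wc +0.228/-0.370 → slack +1.579/-1.721; half-tol=0.299, Σhalf²=0.590562
  -F: nom -20.000 → Σnom=-66.330; wc +0.020/-0.230 → slack +1.599/-1.951; half-tol=0.125, Σhalf²=0.606187
  -G: nom -29.400 → Σnom=-95.730; wc +0.230/-0.230 → slack +1.829/-2.181; half-tol=0.230, Σhalf²=0.659087
Nominal = -95.730. Worst-case = [-95.730 - 2.181, -95.730 + 1.829] = [-97.911, -93.901]. RSS = √0.659087 = 0.812.

nominal=-95.730 wc=[-97.911,-93.901] rss=0.812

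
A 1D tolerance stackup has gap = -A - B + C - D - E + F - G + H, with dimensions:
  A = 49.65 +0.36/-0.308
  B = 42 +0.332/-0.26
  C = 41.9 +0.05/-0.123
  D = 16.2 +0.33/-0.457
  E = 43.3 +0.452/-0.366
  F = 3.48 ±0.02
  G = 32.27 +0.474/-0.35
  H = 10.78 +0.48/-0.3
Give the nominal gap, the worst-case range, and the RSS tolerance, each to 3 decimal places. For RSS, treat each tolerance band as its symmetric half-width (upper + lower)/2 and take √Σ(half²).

Stack each dimension's contribution:
  -A: nom -49.650 → Σnom=-49.650; wc +0.308/-0.360 → slack +0.308/-0.360; half-tol=0.334, Σhalf²=0.111556
  -B: nom -42.000 → Σnom=-91.650; wc +0.260/-0.332 → slack +0.568/-0.692; half-tol=0.296, Σhalf²=0.199172
  +C: nom +41.900 → Σnom=-49.750; wc +0.050/-0.123 → slack +0.618/-0.815; half-tol=0.086, Σhalf²=0.206654
  -D: nom -16.200 → Σnom=-65.950; wc +0.457/-0.330 → slack +1.075/-1.145; half-tol=0.394, Σhalf²=0.361496
  -E: nom -43.300 → Σnom=-109.250; wc +0.366/-0.452 → slack +1.441/-1.597; half-tol=0.409, Σhalf²=0.528778
  +F: nom +3.480 → Σnom=-105.770; wc +0.020/-0.020 → slack +1.461/-1.617; half-tol=0.020, Σhalf²=0.529177
  -G: nom -32.270 → Σnom=-138.040; wc +0.350/-0.474 → slack +1.811/-2.091; half-tol=0.412, Σhalf²=0.698921
  +H: nom +10.780 → Σnom=-127.260; wc +0.480/-0.300 → slack +2.291/-2.391; half-tol=0.390, Σhalf²=0.851021
Nominal = -127.260. Worst-case = [-127.260 - 2.391, -127.260 + 2.291] = [-129.651, -124.969]. RSS = √0.851021 = 0.923.

nominal=-127.260 wc=[-129.651,-124.969] rss=0.923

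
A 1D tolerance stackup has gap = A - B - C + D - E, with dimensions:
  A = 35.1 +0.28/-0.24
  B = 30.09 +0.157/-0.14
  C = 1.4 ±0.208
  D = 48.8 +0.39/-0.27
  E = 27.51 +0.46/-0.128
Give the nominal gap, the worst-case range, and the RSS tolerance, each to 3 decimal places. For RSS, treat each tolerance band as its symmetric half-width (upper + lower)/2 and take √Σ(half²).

Stack each dimension's contribution:
  +A: nom +35.100 → Σnom=35.100; wc +0.280/-0.240 → slack +0.280/-0.240; half-tol=0.260, Σhalf²=0.067600
  -B: nom -30.090 → Σnom=5.010; wc +0.140/-0.157 → slack +0.420/-0.397; half-tol=0.149, Σhalf²=0.089652
  -C: nom -1.400 → Σnom=3.610; wc +0.208/-0.208 → slack +0.628/-0.605; half-tol=0.208, Σhalf²=0.132916
  +D: nom +48.800 → Σnom=52.410; wc +0.390/-0.270 → slack +1.018/-0.875; half-tol=0.330, Σhalf²=0.241816
  -E: nom -27.510 → Σnom=24.900; wc +0.128/-0.460 → slack +1.146/-1.335; half-tol=0.294, Σhalf²=0.328252
Nominal = 24.900. Worst-case = [24.900 - 1.335, 24.900 + 1.146] = [23.565, 26.046]. RSS = √0.328252 = 0.573.

nominal=24.900 wc=[23.565,26.046] rss=0.573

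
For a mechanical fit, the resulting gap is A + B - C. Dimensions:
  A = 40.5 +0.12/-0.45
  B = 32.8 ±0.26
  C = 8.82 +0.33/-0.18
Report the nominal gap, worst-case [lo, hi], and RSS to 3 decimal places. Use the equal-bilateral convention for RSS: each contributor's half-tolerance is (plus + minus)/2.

nominal=64.480 wc=[63.440,65.040] rss=0.462

Stack each dimension's contribution:
  +A: nom +40.500 → Σnom=40.500; wc +0.120/-0.450 → slack +0.120/-0.450; half-tol=0.285, Σhalf²=0.081225
  +B: nom +32.800 → Σnom=73.300; wc +0.260/-0.260 → slack +0.380/-0.710; half-tol=0.260, Σhalf²=0.148825
  -C: nom -8.820 → Σnom=64.480; wc +0.180/-0.330 → slack +0.560/-1.040; half-tol=0.255, Σhalf²=0.213850
Nominal = 64.480. Worst-case = [64.480 - 1.040, 64.480 + 0.560] = [63.440, 65.040]. RSS = √0.213850 = 0.462.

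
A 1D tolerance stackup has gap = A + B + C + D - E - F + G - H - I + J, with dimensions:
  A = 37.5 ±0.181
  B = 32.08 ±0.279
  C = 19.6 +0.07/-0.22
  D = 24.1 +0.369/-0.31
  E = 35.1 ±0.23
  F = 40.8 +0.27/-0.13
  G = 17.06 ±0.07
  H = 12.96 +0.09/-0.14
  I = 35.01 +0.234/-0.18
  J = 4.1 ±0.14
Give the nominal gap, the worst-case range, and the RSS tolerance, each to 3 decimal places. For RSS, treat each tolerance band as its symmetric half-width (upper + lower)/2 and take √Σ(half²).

Stack each dimension's contribution:
  +A: nom +37.500 → Σnom=37.500; wc +0.181/-0.181 → slack +0.181/-0.181; half-tol=0.181, Σhalf²=0.032761
  +B: nom +32.080 → Σnom=69.580; wc +0.279/-0.279 → slack +0.460/-0.460; half-tol=0.279, Σhalf²=0.110602
  +C: nom +19.600 → Σnom=89.180; wc +0.070/-0.220 → slack +0.530/-0.680; half-tol=0.145, Σhalf²=0.131627
  +D: nom +24.100 → Σnom=113.280; wc +0.369/-0.310 → slack +0.899/-0.990; half-tol=0.340, Σhalf²=0.246887
  -E: nom -35.100 → Σnom=78.180; wc +0.230/-0.230 → slack +1.129/-1.220; half-tol=0.230, Σhalf²=0.299787
  -F: nom -40.800 → Σnom=37.380; wc +0.130/-0.270 → slack +1.259/-1.490; half-tol=0.200, Σhalf²=0.339787
  +G: nom +17.060 → Σnom=54.440; wc +0.070/-0.070 → slack +1.329/-1.560; half-tol=0.070, Σhalf²=0.344687
  -H: nom -12.960 → Σnom=41.480; wc +0.140/-0.090 → slack +1.469/-1.650; half-tol=0.115, Σhalf²=0.357912
  -I: nom -35.010 → Σnom=6.470; wc +0.180/-0.234 → slack +1.649/-1.884; half-tol=0.207, Σhalf²=0.400761
  +J: nom +4.100 → Σnom=10.570; wc +0.140/-0.140 → slack +1.789/-2.024; half-tol=0.140, Σhalf²=0.420361
Nominal = 10.570. Worst-case = [10.570 - 2.024, 10.570 + 1.789] = [8.546, 12.359]. RSS = √0.420361 = 0.648.

nominal=10.570 wc=[8.546,12.359] rss=0.648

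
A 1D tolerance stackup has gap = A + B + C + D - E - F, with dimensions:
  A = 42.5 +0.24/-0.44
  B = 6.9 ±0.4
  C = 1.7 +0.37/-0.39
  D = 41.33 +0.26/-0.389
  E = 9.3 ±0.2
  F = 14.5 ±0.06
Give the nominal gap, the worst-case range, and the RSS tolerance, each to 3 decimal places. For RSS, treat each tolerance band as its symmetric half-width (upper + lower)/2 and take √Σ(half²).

Stack each dimension's contribution:
  +A: nom +42.500 → Σnom=42.500; wc +0.240/-0.440 → slack +0.240/-0.440; half-tol=0.340, Σhalf²=0.115600
  +B: nom +6.900 → Σnom=49.400; wc +0.400/-0.400 → slack +0.640/-0.840; half-tol=0.400, Σhalf²=0.275600
  +C: nom +1.700 → Σnom=51.100; wc +0.370/-0.390 → slack +1.010/-1.230; half-tol=0.380, Σhalf²=0.420000
  +D: nom +41.330 → Σnom=92.430; wc +0.260/-0.389 → slack +1.270/-1.619; half-tol=0.325, Σhalf²=0.525300
  -E: nom -9.300 → Σnom=83.130; wc +0.200/-0.200 → slack +1.470/-1.819; half-tol=0.200, Σhalf²=0.565300
  -F: nom -14.500 → Σnom=68.630; wc +0.060/-0.060 → slack +1.530/-1.879; half-tol=0.060, Σhalf²=0.568900
Nominal = 68.630. Worst-case = [68.630 - 1.879, 68.630 + 1.530] = [66.751, 70.160]. RSS = √0.568900 = 0.754.

nominal=68.630 wc=[66.751,70.160] rss=0.754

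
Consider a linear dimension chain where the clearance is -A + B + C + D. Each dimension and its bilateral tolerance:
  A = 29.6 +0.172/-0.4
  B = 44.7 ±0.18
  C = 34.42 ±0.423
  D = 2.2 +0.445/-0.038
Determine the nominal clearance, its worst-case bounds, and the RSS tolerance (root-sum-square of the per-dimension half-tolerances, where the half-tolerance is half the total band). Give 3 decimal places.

Stack each dimension's contribution:
  -A: nom -29.600 → Σnom=-29.600; wc +0.400/-0.172 → slack +0.400/-0.172; half-tol=0.286, Σhalf²=0.081796
  +B: nom +44.700 → Σnom=15.100; wc +0.180/-0.180 → slack +0.580/-0.352; half-tol=0.180, Σhalf²=0.114196
  +C: nom +34.420 → Σnom=49.520; wc +0.423/-0.423 → slack +1.003/-0.775; half-tol=0.423, Σhalf²=0.293125
  +D: nom +2.200 → Σnom=51.720; wc +0.445/-0.038 → slack +1.448/-0.813; half-tol=0.241, Σhalf²=0.351447
Nominal = 51.720. Worst-case = [51.720 - 0.813, 51.720 + 1.448] = [50.907, 53.168]. RSS = √0.351447 = 0.593.

nominal=51.720 wc=[50.907,53.168] rss=0.593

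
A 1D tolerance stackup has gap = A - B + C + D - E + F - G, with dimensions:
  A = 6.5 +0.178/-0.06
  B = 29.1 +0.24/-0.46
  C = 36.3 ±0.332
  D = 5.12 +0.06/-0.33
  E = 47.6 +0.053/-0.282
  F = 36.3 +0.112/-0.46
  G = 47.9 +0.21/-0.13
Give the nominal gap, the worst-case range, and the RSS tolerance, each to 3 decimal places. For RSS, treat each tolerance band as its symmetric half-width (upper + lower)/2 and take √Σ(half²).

Stack each dimension's contribution:
  +A: nom +6.500 → Σnom=6.500; wc +0.178/-0.060 → slack +0.178/-0.060; half-tol=0.119, Σhalf²=0.014161
  -B: nom -29.100 → Σnom=-22.600; wc +0.460/-0.240 → slack +0.638/-0.300; half-tol=0.350, Σhalf²=0.136661
  +C: nom +36.300 → Σnom=13.700; wc +0.332/-0.332 → slack +0.970/-0.632; half-tol=0.332, Σhalf²=0.246885
  +D: nom +5.120 → Σnom=18.820; wc +0.060/-0.330 → slack +1.030/-0.962; half-tol=0.195, Σhalf²=0.284910
  -E: nom -47.600 → Σnom=-28.780; wc +0.282/-0.053 → slack +1.312/-1.015; half-tol=0.167, Σhalf²=0.312966
  +F: nom +36.300 → Σnom=7.520; wc +0.112/-0.460 → slack +1.424/-1.475; half-tol=0.286, Σhalf²=0.394762
  -G: nom -47.900 → Σnom=-40.380; wc +0.130/-0.210 → slack +1.554/-1.685; half-tol=0.170, Σhalf²=0.423662
Nominal = -40.380. Worst-case = [-40.380 - 1.685, -40.380 + 1.554] = [-42.065, -38.826]. RSS = √0.423662 = 0.651.

nominal=-40.380 wc=[-42.065,-38.826] rss=0.651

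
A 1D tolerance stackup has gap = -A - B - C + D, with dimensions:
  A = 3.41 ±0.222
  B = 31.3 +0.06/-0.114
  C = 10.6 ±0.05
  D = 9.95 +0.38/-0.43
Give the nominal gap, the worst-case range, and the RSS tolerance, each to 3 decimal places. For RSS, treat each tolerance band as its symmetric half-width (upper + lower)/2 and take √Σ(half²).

nominal=-35.360 wc=[-36.122,-34.594] rss=0.473

Stack each dimension's contribution:
  -A: nom -3.410 → Σnom=-3.410; wc +0.222/-0.222 → slack +0.222/-0.222; half-tol=0.222, Σhalf²=0.049284
  -B: nom -31.300 → Σnom=-34.710; wc +0.114/-0.060 → slack +0.336/-0.282; half-tol=0.087, Σhalf²=0.056853
  -C: nom -10.600 → Σnom=-45.310; wc +0.050/-0.050 → slack +0.386/-0.332; half-tol=0.050, Σhalf²=0.059353
  +D: nom +9.950 → Σnom=-35.360; wc +0.380/-0.430 → slack +0.766/-0.762; half-tol=0.405, Σhalf²=0.223378
Nominal = -35.360. Worst-case = [-35.360 - 0.762, -35.360 + 0.766] = [-36.122, -34.594]. RSS = √0.223378 = 0.473.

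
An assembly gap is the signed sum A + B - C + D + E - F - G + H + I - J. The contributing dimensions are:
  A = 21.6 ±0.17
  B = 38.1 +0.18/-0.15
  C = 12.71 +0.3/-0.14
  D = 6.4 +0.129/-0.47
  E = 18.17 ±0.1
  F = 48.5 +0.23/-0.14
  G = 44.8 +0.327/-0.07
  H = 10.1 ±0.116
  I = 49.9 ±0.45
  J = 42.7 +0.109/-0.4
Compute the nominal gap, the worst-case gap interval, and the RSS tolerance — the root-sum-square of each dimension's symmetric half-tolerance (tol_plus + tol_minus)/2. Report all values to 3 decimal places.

nominal=-4.440 wc=[-6.862,-2.545] rss=0.747

Stack each dimension's contribution:
  +A: nom +21.600 → Σnom=21.600; wc +0.170/-0.170 → slack +0.170/-0.170; half-tol=0.170, Σhalf²=0.028900
  +B: nom +38.100 → Σnom=59.700; wc +0.180/-0.150 → slack +0.350/-0.320; half-tol=0.165, Σhalf²=0.056125
  -C: nom -12.710 → Σnom=46.990; wc +0.140/-0.300 → slack +0.490/-0.620; half-tol=0.220, Σhalf²=0.104525
  +D: nom +6.400 → Σnom=53.390; wc +0.129/-0.470 → slack +0.619/-1.090; half-tol=0.299, Σhalf²=0.194225
  +E: nom +18.170 → Σnom=71.560; wc +0.100/-0.100 → slack +0.719/-1.190; half-tol=0.100, Σhalf²=0.204225
  -F: nom -48.500 → Σnom=23.060; wc +0.140/-0.230 → slack +0.859/-1.420; half-tol=0.185, Σhalf²=0.238450
  -G: nom -44.800 → Σnom=-21.740; wc +0.070/-0.327 → slack +0.929/-1.747; half-tol=0.199, Σhalf²=0.277853
  +H: nom +10.100 → Σnom=-11.640; wc +0.116/-0.116 → slack +1.045/-1.863; half-tol=0.116, Σhalf²=0.291309
  +I: nom +49.900 → Σnom=38.260; wc +0.450/-0.450 → slack +1.495/-2.313; half-tol=0.450, Σhalf²=0.493809
  -J: nom -42.700 → Σnom=-4.440; wc +0.400/-0.109 → slack +1.895/-2.422; half-tol=0.255, Σhalf²=0.558579
Nominal = -4.440. Worst-case = [-4.440 - 2.422, -4.440 + 1.895] = [-6.862, -2.545]. RSS = √0.558579 = 0.747.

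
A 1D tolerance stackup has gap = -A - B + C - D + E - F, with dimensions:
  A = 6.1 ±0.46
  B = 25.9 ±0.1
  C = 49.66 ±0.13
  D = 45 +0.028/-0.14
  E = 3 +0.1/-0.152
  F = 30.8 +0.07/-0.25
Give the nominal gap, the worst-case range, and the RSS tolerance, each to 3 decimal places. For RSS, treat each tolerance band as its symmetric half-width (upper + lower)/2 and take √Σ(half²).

nominal=-55.140 wc=[-56.080,-53.960] rss=0.536

Stack each dimension's contribution:
  -A: nom -6.100 → Σnom=-6.100; wc +0.460/-0.460 → slack +0.460/-0.460; half-tol=0.460, Σhalf²=0.211600
  -B: nom -25.900 → Σnom=-32.000; wc +0.100/-0.100 → slack +0.560/-0.560; half-tol=0.100, Σhalf²=0.221600
  +C: nom +49.660 → Σnom=17.660; wc +0.130/-0.130 → slack +0.690/-0.690; half-tol=0.130, Σhalf²=0.238500
  -D: nom -45.000 → Σnom=-27.340; wc +0.140/-0.028 → slack +0.830/-0.718; half-tol=0.084, Σhalf²=0.245556
  +E: nom +3.000 → Σnom=-24.340; wc +0.100/-0.152 → slack +0.930/-0.870; half-tol=0.126, Σhalf²=0.261432
  -F: nom -30.800 → Σnom=-55.140; wc +0.250/-0.070 → slack +1.180/-0.940; half-tol=0.160, Σhalf²=0.287032
Nominal = -55.140. Worst-case = [-55.140 - 0.940, -55.140 + 1.180] = [-56.080, -53.960]. RSS = √0.287032 = 0.536.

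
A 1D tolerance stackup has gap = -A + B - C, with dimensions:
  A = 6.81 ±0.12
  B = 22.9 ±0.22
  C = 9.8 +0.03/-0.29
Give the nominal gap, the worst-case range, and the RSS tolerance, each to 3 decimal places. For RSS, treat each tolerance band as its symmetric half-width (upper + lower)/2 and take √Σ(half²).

Stack each dimension's contribution:
  -A: nom -6.810 → Σnom=-6.810; wc +0.120/-0.120 → slack +0.120/-0.120; half-tol=0.120, Σhalf²=0.014400
  +B: nom +22.900 → Σnom=16.090; wc +0.220/-0.220 → slack +0.340/-0.340; half-tol=0.220, Σhalf²=0.062800
  -C: nom -9.800 → Σnom=6.290; wc +0.290/-0.030 → slack +0.630/-0.370; half-tol=0.160, Σhalf²=0.088400
Nominal = 6.290. Worst-case = [6.290 - 0.370, 6.290 + 0.630] = [5.920, 6.920]. RSS = √0.088400 = 0.297.

nominal=6.290 wc=[5.920,6.920] rss=0.297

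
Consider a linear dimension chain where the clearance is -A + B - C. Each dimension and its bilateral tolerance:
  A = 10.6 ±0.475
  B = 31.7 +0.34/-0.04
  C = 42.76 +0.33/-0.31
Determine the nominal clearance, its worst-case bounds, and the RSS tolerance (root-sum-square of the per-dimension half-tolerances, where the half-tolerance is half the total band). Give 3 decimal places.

nominal=-21.660 wc=[-22.505,-20.535] rss=0.603

Stack each dimension's contribution:
  -A: nom -10.600 → Σnom=-10.600; wc +0.475/-0.475 → slack +0.475/-0.475; half-tol=0.475, Σhalf²=0.225625
  +B: nom +31.700 → Σnom=21.100; wc +0.340/-0.040 → slack +0.815/-0.515; half-tol=0.190, Σhalf²=0.261725
  -C: nom -42.760 → Σnom=-21.660; wc +0.310/-0.330 → slack +1.125/-0.845; half-tol=0.320, Σhalf²=0.364125
Nominal = -21.660. Worst-case = [-21.660 - 0.845, -21.660 + 1.125] = [-22.505, -20.535]. RSS = √0.364125 = 0.603.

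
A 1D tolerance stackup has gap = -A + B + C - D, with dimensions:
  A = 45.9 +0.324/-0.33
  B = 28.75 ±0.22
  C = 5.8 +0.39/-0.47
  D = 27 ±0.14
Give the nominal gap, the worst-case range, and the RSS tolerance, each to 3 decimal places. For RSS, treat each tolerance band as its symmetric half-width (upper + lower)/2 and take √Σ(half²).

nominal=-38.350 wc=[-39.504,-37.270] rss=0.600

Stack each dimension's contribution:
  -A: nom -45.900 → Σnom=-45.900; wc +0.330/-0.324 → slack +0.330/-0.324; half-tol=0.327, Σhalf²=0.106929
  +B: nom +28.750 → Σnom=-17.150; wc +0.220/-0.220 → slack +0.550/-0.544; half-tol=0.220, Σhalf²=0.155329
  +C: nom +5.800 → Σnom=-11.350; wc +0.390/-0.470 → slack +0.940/-1.014; half-tol=0.430, Σhalf²=0.340229
  -D: nom -27.000 → Σnom=-38.350; wc +0.140/-0.140 → slack +1.080/-1.154; half-tol=0.140, Σhalf²=0.359829
Nominal = -38.350. Worst-case = [-38.350 - 1.154, -38.350 + 1.080] = [-39.504, -37.270]. RSS = √0.359829 = 0.600.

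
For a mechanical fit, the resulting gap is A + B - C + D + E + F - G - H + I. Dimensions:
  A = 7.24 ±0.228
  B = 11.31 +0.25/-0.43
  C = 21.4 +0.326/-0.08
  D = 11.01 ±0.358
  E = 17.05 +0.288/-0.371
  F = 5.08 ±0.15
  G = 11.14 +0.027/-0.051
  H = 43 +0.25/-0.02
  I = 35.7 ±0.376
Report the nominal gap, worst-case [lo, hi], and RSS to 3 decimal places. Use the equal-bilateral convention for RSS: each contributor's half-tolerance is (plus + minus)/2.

nominal=11.850 wc=[9.334,13.651] rss=0.793

Stack each dimension's contribution:
  +A: nom +7.240 → Σnom=7.240; wc +0.228/-0.228 → slack +0.228/-0.228; half-tol=0.228, Σhalf²=0.051984
  +B: nom +11.310 → Σnom=18.550; wc +0.250/-0.430 → slack +0.478/-0.658; half-tol=0.340, Σhalf²=0.167584
  -C: nom -21.400 → Σnom=-2.850; wc +0.080/-0.326 → slack +0.558/-0.984; half-tol=0.203, Σhalf²=0.208793
  +D: nom +11.010 → Σnom=8.160; wc +0.358/-0.358 → slack +0.916/-1.342; half-tol=0.358, Σhalf²=0.336957
  +E: nom +17.050 → Σnom=25.210; wc +0.288/-0.371 → slack +1.204/-1.713; half-tol=0.330, Σhalf²=0.445527
  +F: nom +5.080 → Σnom=30.290; wc +0.150/-0.150 → slack +1.354/-1.863; half-tol=0.150, Σhalf²=0.468027
  -G: nom -11.140 → Σnom=19.150; wc +0.051/-0.027 → slack +1.405/-1.890; half-tol=0.039, Σhalf²=0.469548
  -H: nom -43.000 → Σnom=-23.850; wc +0.020/-0.250 → slack +1.425/-2.140; half-tol=0.135, Σhalf²=0.487773
  +I: nom +35.700 → Σnom=11.850; wc +0.376/-0.376 → slack +1.801/-2.516; half-tol=0.376, Σhalf²=0.629149
Nominal = 11.850. Worst-case = [11.850 - 2.516, 11.850 + 1.801] = [9.334, 13.651]. RSS = √0.629149 = 0.793.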